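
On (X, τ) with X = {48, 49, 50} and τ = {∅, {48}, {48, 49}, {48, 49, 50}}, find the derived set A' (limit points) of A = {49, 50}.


A' = {50}

For each x ∈ X, list the open sets U ∈ τ with x ∈ U, then check whether U ∩ (A ∖ {x}) ≠ ∅ for every such U.
  x = 48: open {48} ∋ x has {48} ∩ (A ∖ {48}) = ∅, so x is NOT a limit point.
  x = 49: open {48, 49} ∋ x has {48, 49} ∩ (A ∖ {49}) = ∅, so x is NOT a limit point.
  x = 50: opens ∋ x are {48, 49, 50}; each meets A ∖ {50}, so x IS a limit point.
Collecting: A' = {50}.


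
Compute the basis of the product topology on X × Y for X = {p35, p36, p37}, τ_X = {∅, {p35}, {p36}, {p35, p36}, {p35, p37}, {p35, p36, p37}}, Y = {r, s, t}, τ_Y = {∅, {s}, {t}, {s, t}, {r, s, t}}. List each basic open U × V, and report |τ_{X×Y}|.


Basis B = {∅ × ∅, {p35} × {s}, {p35} × {t}, {p36} × {s}, {p36} × {t}, {p35} × {s, t}, {p35, p36} × {s}, {p35, p37} × {s}, {p35, p36} × {t}, {p35, p37} × {t}, {p36} × {s, t}, {p35} × {r, s, t}, {p35, p36, p37} × {s}, {p35, p36, p37} × {t}, {p36} × {r, s, t}, {p35, p36} × {s, t}, {p35, p37} × {s, t}, {p35, p36} × {r, s, t}, {p35, p37} × {r, s, t}, {p35, p36, p37} × {s, t}, {p35, p36, p37} × {r, s, t}}; |τ_{X×Y}| = 70.

Enumerate products U × V with U ∈ τ_X, V ∈ τ_Y (deduplicated):
  ∅ × ∅ = {} (∅)
  {p35} × {s} = {(p35,s)}
  {p35} × {t} = {(p35,t)}
  {p36} × {s} = {(p36,s)}
  {p36} × {t} = {(p36,t)}
  {p35} × {s, t} = {(p35,s), (p35,t)}
  {p35, p36} × {s} = {(p35,s), (p36,s)}
  {p35, p37} × {s} = {(p35,s), (p37,s)}
  {p35, p36} × {t} = {(p35,t), (p36,t)}
  {p35, p37} × {t} = {(p35,t), (p37,t)}
  {p36} × {s, t} = {(p36,s), (p36,t)}
  {p35} × {r, s, t} = {(p35,r), (p35,s), (p35,t)}
  {p35, p36, p37} × {s} = {(p35,s), (p36,s), (p37,s)}
  {p35, p36, p37} × {t} = {(p35,t), (p36,t), (p37,t)}
  {p36} × {r, s, t} = {(p36,r), (p36,s), (p36,t)}
  {p35, p36} × {s, t} = {(p35,s), (p35,t), (p36,s), (p36,t)}
  {p35, p37} × {s, t} = {(p35,s), (p35,t), (p37,s), (p37,t)}
  {p35, p36} × {r, s, t} = {(p35,r), (p35,s), (p35,t), (p36,r), (p36,s), (p36,t)}
  {p35, p37} × {r, s, t} = {(p35,r), (p35,s), (p35,t), (p37,r), (p37,s), (p37,t)}
  {p35, p36, p37} × {s, t} = {(p35,s), (p35,t), (p36,s), (p36,t), (p37,s), (p37,t)}
  {p35, p36, p37} × {r, s, t} = {(p35,r), (p35,s), (p35,t), (p36,r), (p36,s), (p36,t), (p37,r), (p37,s), (p37,t)}
These 21 distinct sets form the basis B.
Close under arbitrary unions to get τ_{X×Y}; counting gives |τ_{X×Y}| = 70.


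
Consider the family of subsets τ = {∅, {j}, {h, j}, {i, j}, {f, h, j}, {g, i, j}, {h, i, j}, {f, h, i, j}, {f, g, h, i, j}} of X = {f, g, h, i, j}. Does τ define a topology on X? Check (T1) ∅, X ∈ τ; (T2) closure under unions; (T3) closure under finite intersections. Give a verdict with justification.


τ is NOT a topology on X.

Axiom (T1): ∅ ∈ τ? Yes; X ∈ τ? Yes.
Axiom (T2/T3): check pairwise unions and intersections of members of τ.
Counterexample for (T2): {h, j} ∪ {g, i, j} = {g, h, i, j} ∉ τ. Therefore τ is NOT a topology.


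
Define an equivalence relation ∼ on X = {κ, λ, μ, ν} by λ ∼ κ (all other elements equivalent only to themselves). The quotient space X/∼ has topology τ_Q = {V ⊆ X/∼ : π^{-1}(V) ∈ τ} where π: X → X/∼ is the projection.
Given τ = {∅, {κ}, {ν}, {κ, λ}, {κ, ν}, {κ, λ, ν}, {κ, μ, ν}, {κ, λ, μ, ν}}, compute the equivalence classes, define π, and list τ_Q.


X/∼ = {[κ=λ], [μ], [ν]}; |τ_Q| = 5.

Equivalence classes: [κ=λ], [μ], [ν].
Quotient map π: X → X/∼ sends κ ↦ [κ=λ], λ ↦ [κ=λ], μ ↦ [μ], ν ↦ [ν].
For each subset V ⊆ X/∼, compute π^{-1}(V) ⊆ X and check whether π^{-1}(V) ∈ τ. V is open in τ_Q iff π^{-1}(V) ∈ τ.
  V = {}: π^{-1}(V) = ∅ ∈ τ ✓.
  V = {[κ=λ]}: π^{-1}(V) = {κ, λ} ∈ τ ✓.
  V = {[μ]}: π^{-1}(V) = {μ} ∉ τ ✗.
  V = {[κ=λ], [μ]}: π^{-1}(V) = {κ, λ, μ} ∉ τ ✗.
  V = {[ν]}: π^{-1}(V) = {ν} ∈ τ ✓.
  V = {[κ=λ], [ν]}: π^{-1}(V) = {κ, λ, ν} ∈ τ ✓.
  V = {[μ], [ν]}: π^{-1}(V) = {μ, ν} ∉ τ ✗.
  V = {[κ=λ], [μ], [ν]}: π^{-1}(V) = {κ, λ, μ, ν} ∈ τ ✓.
Open sets in the quotient: τ_Q = {{}, {[κ=λ]}, {[ν]}, {[κ=λ], [ν]}, {[κ=λ], [μ], [ν]}} (5 elements).


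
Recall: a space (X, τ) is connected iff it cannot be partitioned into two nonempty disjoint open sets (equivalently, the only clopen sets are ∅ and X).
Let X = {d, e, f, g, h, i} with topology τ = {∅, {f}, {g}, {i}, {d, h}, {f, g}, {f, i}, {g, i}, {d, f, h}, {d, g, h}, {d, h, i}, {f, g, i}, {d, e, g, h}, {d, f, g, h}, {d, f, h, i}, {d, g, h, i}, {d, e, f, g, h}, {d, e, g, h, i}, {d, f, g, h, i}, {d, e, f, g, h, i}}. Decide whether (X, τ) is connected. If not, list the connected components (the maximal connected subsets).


(X, τ) is disconnected; components = [{f}, {i}, {d, e, g, h}].

Find clopen sets (U ∈ τ with X ∖ U ∈ τ):
  U = ∅, X ∖ U = {d, e, f, g, h, i} — both open, so U is clopen.
  U = {f}, X ∖ U = {d, e, g, h, i} — both open, so U is clopen.
  U = {i}, X ∖ U = {d, e, f, g, h} — both open, so U is clopen.
  U = {f, i}, X ∖ U = {d, e, g, h} — both open, so U is clopen.
  U = {d, e, g, h}, X ∖ U = {f, i} — both open, so U is clopen.
  U = {d, e, f, g, h}, X ∖ U = {i} — both open, so U is clopen.
  U = {d, e, g, h, i}, X ∖ U = {f} — both open, so U is clopen.
  U = {d, e, f, g, h, i}, X ∖ U = ∅ — both open, so U is clopen.
Nontrivial clopen(s) exist: e.g. {f}. So (X, τ) is disconnected.
Compute connected components by grouping points that agree on all clopens:
  component: {f}
  component: {i}
  component: {d, e, g, h}


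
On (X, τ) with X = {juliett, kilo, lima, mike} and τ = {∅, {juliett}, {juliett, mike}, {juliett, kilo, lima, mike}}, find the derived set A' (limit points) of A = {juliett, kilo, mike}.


A' = {kilo, lima, mike}

For each x ∈ X, list the open sets U ∈ τ with x ∈ U, then check whether U ∩ (A ∖ {x}) ≠ ∅ for every such U.
  x = juliett: open {juliett} ∋ x has {juliett} ∩ (A ∖ {juliett}) = ∅, so x is NOT a limit point.
  x = kilo: opens ∋ x are {juliett, kilo, lima, mike}; each meets A ∖ {kilo}, so x IS a limit point.
  x = lima: opens ∋ x are {juliett, kilo, lima, mike}; each meets A ∖ {lima}, so x IS a limit point.
  x = mike: opens ∋ x are {juliett, mike}, {juliett, kilo, lima, mike}; each meets A ∖ {mike}, so x IS a limit point.
Collecting: A' = {kilo, lima, mike}.


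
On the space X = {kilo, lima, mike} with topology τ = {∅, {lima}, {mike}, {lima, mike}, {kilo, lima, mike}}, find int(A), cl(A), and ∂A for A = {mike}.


int(A) = {mike}, cl(A) = {kilo, mike}, ∂A = {kilo}.

Closed sets in (X, τ) are complements of opens:
  closed(X, τ) = {∅, {kilo}, {kilo, lima}, {kilo, mike}, {kilo, lima, mike}}.
int(A) = ⋃ {U ∈ τ : U ⊆ A}. Opens contained in A: ∅, {mike}.
Taking the union of these: int(A) = {mike}.
cl(A) = ⋂ {C closed : A ⊆ C}. Closed sets containing A: {kilo, mike}, {kilo, lima, mike}.
Intersecting these: cl(A) = {kilo, mike}.
∂A = cl(A) ∖ int(A) = {kilo, mike} ∖ {mike} = {kilo}.


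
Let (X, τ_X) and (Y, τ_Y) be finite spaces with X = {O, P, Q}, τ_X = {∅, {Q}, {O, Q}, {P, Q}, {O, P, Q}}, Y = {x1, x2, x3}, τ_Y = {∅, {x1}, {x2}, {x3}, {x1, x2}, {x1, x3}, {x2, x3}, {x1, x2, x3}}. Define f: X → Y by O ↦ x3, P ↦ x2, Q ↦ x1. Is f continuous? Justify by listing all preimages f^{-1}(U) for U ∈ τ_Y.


f is NOT continuous.

Compute f^{-1}(U) for each U ∈ τ_Y:
  U = ∅: f^{-1}(U) = ∅ ∈ τ_X ✓.
  U = {x1}: f^{-1}(U) = {Q} ∈ τ_X ✓.
  U = {x2}: f^{-1}(U) = {P} ∉ τ_X ✗.
  U = {x3}: f^{-1}(U) = {O} ∉ τ_X ✗.
  U = {x1, x2}: f^{-1}(U) = {P, Q} ∈ τ_X ✓.
  U = {x1, x3}: f^{-1}(U) = {O, Q} ∈ τ_X ✓.
  U = {x2, x3}: f^{-1}(U) = {O, P} ∉ τ_X ✗.
  U = {x1, x2, x3}: f^{-1}(U) = {O, P, Q} ∈ τ_X ✓.
Found U = {x2} with f^{-1}(U) = {P} not in τ_X. Therefore f is NOT continuous.


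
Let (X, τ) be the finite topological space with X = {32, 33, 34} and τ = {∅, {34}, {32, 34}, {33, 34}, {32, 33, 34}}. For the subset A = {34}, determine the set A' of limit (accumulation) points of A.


A' = {32, 33}

For each x ∈ X, list the open sets U ∈ τ with x ∈ U, then check whether U ∩ (A ∖ {x}) ≠ ∅ for every such U.
  x = 32: opens ∋ x are {32, 34}, {32, 33, 34}; each meets A ∖ {32}, so x IS a limit point.
  x = 33: opens ∋ x are {33, 34}, {32, 33, 34}; each meets A ∖ {33}, so x IS a limit point.
  x = 34: open {34} ∋ x has {34} ∩ (A ∖ {34}) = ∅, so x is NOT a limit point.
Collecting: A' = {32, 33}.


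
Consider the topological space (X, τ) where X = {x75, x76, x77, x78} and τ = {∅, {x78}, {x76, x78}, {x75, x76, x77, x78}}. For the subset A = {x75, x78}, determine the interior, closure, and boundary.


int(A) = {x78}, cl(A) = {x75, x76, x77, x78}, ∂A = {x75, x76, x77}.

Closed sets in (X, τ) are complements of opens:
  closed(X, τ) = {∅, {x75, x77}, {x75, x76, x77}, {x75, x76, x77, x78}}.
int(A) = ⋃ {U ∈ τ : U ⊆ A}. Opens contained in A: ∅, {x78}.
Taking the union of these: int(A) = {x78}.
cl(A) = ⋂ {C closed : A ⊆ C}. Closed sets containing A: {x75, x76, x77, x78}.
Intersecting these: cl(A) = {x75, x76, x77, x78}.
∂A = cl(A) ∖ int(A) = {x75, x76, x77, x78} ∖ {x78} = {x75, x76, x77}.


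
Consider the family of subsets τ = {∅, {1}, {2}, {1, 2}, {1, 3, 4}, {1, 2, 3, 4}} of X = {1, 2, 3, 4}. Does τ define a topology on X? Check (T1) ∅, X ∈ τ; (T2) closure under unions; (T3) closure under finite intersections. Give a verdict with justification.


τ IS a topology on X.

Axiom (T1): ∅ ∈ τ? Yes; X ∈ τ? Yes.
Axiom (T2/T3): check pairwise unions and intersections of members of τ.
All pairwise intersections and unions checked — each lies in τ. Therefore τ satisfies (T1), (T2), (T3): it IS a topology on X.


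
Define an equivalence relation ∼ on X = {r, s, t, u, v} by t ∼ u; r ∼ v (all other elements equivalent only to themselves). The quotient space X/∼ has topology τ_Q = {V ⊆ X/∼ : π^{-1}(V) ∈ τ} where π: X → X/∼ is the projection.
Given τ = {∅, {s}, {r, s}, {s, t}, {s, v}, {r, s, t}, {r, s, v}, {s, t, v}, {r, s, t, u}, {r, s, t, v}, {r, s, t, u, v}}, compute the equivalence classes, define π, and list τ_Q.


X/∼ = {[r=v], [s], [t=u]}; |τ_Q| = 4.

Equivalence classes: [r=v], [s], [t=u].
Quotient map π: X → X/∼ sends r ↦ [r=v], s ↦ [s], t ↦ [t=u], u ↦ [t=u], v ↦ [r=v].
For each subset V ⊆ X/∼, compute π^{-1}(V) ⊆ X and check whether π^{-1}(V) ∈ τ. V is open in τ_Q iff π^{-1}(V) ∈ τ.
  V = {}: π^{-1}(V) = ∅ ∈ τ ✓.
  V = {[r=v]}: π^{-1}(V) = {r, v} ∉ τ ✗.
  V = {[s]}: π^{-1}(V) = {s} ∈ τ ✓.
  V = {[r=v], [s]}: π^{-1}(V) = {r, s, v} ∈ τ ✓.
  V = {[t=u]}: π^{-1}(V) = {t, u} ∉ τ ✗.
  V = {[r=v], [t=u]}: π^{-1}(V) = {r, t, u, v} ∉ τ ✗.
  V = {[s], [t=u]}: π^{-1}(V) = {s, t, u} ∉ τ ✗.
  V = {[r=v], [s], [t=u]}: π^{-1}(V) = {r, s, t, u, v} ∈ τ ✓.
Open sets in the quotient: τ_Q = {{}, {[s]}, {[r=v], [s]}, {[r=v], [s], [t=u]}} (4 elements).


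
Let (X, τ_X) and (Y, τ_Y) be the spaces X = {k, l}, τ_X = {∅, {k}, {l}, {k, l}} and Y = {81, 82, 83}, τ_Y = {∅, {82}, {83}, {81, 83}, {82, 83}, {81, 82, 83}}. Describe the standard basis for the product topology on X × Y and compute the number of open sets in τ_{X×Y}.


Basis B = {∅ × ∅, {k} × {82}, {k} × {83}, {l} × {82}, {l} × {83}, {k} × {81, 83}, {k} × {82, 83}, {k, l} × {82}, {k, l} × {83}, {l} × {81, 83}, {l} × {82, 83}, {k} × {81, 82, 83}, {l} × {81, 82, 83}, {k, l} × {81, 83}, {k, l} × {82, 83}, {k, l} × {81, 82, 83}}; |τ_{X×Y}| = 36.

Enumerate products U × V with U ∈ τ_X, V ∈ τ_Y (deduplicated):
  ∅ × ∅ = {} (∅)
  {k} × {82} = {(k,82)}
  {k} × {83} = {(k,83)}
  {l} × {82} = {(l,82)}
  {l} × {83} = {(l,83)}
  {k} × {81, 83} = {(k,81), (k,83)}
  {k} × {82, 83} = {(k,82), (k,83)}
  {k, l} × {82} = {(k,82), (l,82)}
  {k, l} × {83} = {(k,83), (l,83)}
  {l} × {81, 83} = {(l,81), (l,83)}
  {l} × {82, 83} = {(l,82), (l,83)}
  {k} × {81, 82, 83} = {(k,81), (k,82), (k,83)}
  {l} × {81, 82, 83} = {(l,81), (l,82), (l,83)}
  {k, l} × {81, 83} = {(k,81), (k,83), (l,81), (l,83)}
  {k, l} × {82, 83} = {(k,82), (k,83), (l,82), (l,83)}
  {k, l} × {81, 82, 83} = {(k,81), (k,82), (k,83), (l,81), (l,82), (l,83)}
These 16 distinct sets form the basis B.
Close under arbitrary unions to get τ_{X×Y}; counting gives |τ_{X×Y}| = 36.


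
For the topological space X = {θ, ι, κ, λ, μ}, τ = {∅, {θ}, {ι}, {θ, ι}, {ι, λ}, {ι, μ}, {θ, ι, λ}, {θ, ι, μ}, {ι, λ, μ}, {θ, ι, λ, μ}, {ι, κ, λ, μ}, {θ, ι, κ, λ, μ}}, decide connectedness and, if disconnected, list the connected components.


(X, τ) is disconnected; components = [{θ}, {ι, κ, λ, μ}].

Find clopen sets (U ∈ τ with X ∖ U ∈ τ):
  U = ∅, X ∖ U = {θ, ι, κ, λ, μ} — both open, so U is clopen.
  U = {θ}, X ∖ U = {ι, κ, λ, μ} — both open, so U is clopen.
  U = {ι, κ, λ, μ}, X ∖ U = {θ} — both open, so U is clopen.
  U = {θ, ι, κ, λ, μ}, X ∖ U = ∅ — both open, so U is clopen.
Nontrivial clopen(s) exist: e.g. {ι, κ, λ, μ}. So (X, τ) is disconnected.
Compute connected components by grouping points that agree on all clopens:
  component: {θ}
  component: {ι, κ, λ, μ}


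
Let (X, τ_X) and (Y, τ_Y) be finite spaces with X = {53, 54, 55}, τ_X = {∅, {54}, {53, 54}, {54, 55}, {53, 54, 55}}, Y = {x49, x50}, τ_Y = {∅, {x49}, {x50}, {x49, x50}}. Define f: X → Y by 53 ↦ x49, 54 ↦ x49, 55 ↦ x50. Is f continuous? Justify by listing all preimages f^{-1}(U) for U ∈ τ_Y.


f is NOT continuous.

Compute f^{-1}(U) for each U ∈ τ_Y:
  U = ∅: f^{-1}(U) = ∅ ∈ τ_X ✓.
  U = {x49}: f^{-1}(U) = {53, 54} ∈ τ_X ✓.
  U = {x50}: f^{-1}(U) = {55} ∉ τ_X ✗.
  U = {x49, x50}: f^{-1}(U) = {53, 54, 55} ∈ τ_X ✓.
Found U = {x50} with f^{-1}(U) = {55} not in τ_X. Therefore f is NOT continuous.


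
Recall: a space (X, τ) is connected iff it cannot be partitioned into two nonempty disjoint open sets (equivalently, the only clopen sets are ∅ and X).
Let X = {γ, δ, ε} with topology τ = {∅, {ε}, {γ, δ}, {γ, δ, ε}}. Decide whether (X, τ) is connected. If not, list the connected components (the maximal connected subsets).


(X, τ) is disconnected; components = [{ε}, {γ, δ}].

Find clopen sets (U ∈ τ with X ∖ U ∈ τ):
  U = ∅, X ∖ U = {γ, δ, ε} — both open, so U is clopen.
  U = {ε}, X ∖ U = {γ, δ} — both open, so U is clopen.
  U = {γ, δ}, X ∖ U = {ε} — both open, so U is clopen.
  U = {γ, δ, ε}, X ∖ U = ∅ — both open, so U is clopen.
Nontrivial clopen(s) exist: e.g. {ε}. So (X, τ) is disconnected.
Compute connected components by grouping points that agree on all clopens:
  component: {ε}
  component: {γ, δ}


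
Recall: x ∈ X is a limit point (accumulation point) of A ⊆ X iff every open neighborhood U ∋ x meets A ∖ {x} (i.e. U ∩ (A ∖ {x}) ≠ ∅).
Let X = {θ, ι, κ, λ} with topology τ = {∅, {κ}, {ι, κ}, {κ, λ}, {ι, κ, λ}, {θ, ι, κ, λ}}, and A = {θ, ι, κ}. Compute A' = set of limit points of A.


A' = {θ, ι, λ}

For each x ∈ X, list the open sets U ∈ τ with x ∈ U, then check whether U ∩ (A ∖ {x}) ≠ ∅ for every such U.
  x = θ: opens ∋ x are {θ, ι, κ, λ}; each meets A ∖ {θ}, so x IS a limit point.
  x = ι: opens ∋ x are {ι, κ}, {ι, κ, λ}, {θ, ι, κ, λ}; each meets A ∖ {ι}, so x IS a limit point.
  x = κ: open {κ} ∋ x has {κ} ∩ (A ∖ {κ}) = ∅, so x is NOT a limit point.
  x = λ: opens ∋ x are {κ, λ}, {ι, κ, λ}, {θ, ι, κ, λ}; each meets A ∖ {λ}, so x IS a limit point.
Collecting: A' = {θ, ι, λ}.


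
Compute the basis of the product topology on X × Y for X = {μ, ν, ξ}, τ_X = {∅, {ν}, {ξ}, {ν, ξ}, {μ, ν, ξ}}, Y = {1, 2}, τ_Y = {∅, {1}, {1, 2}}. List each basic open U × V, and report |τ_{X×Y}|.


Basis B = {∅ × ∅, {ν} × {1}, {ξ} × {1}, {ν} × {1, 2}, {ν, ξ} × {1}, {ξ} × {1, 2}, {μ, ν, ξ} × {1}, {ν, ξ} × {1, 2}, {μ, ν, ξ} × {1, 2}}; |τ_{X×Y}| = 14.

Enumerate products U × V with U ∈ τ_X, V ∈ τ_Y (deduplicated):
  ∅ × ∅ = {} (∅)
  {ν} × {1} = {(ν,1)}
  {ξ} × {1} = {(ξ,1)}
  {ν} × {1, 2} = {(ν,1), (ν,2)}
  {ν, ξ} × {1} = {(ν,1), (ξ,1)}
  {ξ} × {1, 2} = {(ξ,1), (ξ,2)}
  {μ, ν, ξ} × {1} = {(μ,1), (ν,1), (ξ,1)}
  {ν, ξ} × {1, 2} = {(ν,1), (ν,2), (ξ,1), (ξ,2)}
  {μ, ν, ξ} × {1, 2} = {(μ,1), (μ,2), (ν,1), (ν,2), (ξ,1), (ξ,2)}
These 9 distinct sets form the basis B.
Close under arbitrary unions to get τ_{X×Y}; counting gives |τ_{X×Y}| = 14.


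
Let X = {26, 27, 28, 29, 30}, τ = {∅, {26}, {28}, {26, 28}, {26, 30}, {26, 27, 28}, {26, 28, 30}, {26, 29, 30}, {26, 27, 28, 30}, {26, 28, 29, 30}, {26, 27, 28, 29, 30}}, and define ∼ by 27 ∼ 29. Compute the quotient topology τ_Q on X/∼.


X/∼ = {[26], [27=29], [28], [30]}; |τ_Q| = 7.

Equivalence classes: [26], [27=29], [28], [30].
Quotient map π: X → X/∼ sends 26 ↦ [26], 27 ↦ [27=29], 28 ↦ [28], 29 ↦ [27=29], 30 ↦ [30].
For each subset V ⊆ X/∼, compute π^{-1}(V) ⊆ X and check whether π^{-1}(V) ∈ τ. V is open in τ_Q iff π^{-1}(V) ∈ τ.
  V = {}: π^{-1}(V) = ∅ ∈ τ ✓.
  V = {[26]}: π^{-1}(V) = {26} ∈ τ ✓.
  V = {[27=29]}: π^{-1}(V) = {27, 29} ∉ τ ✗.
  V = {[26], [27=29]}: π^{-1}(V) = {26, 27, 29} ∉ τ ✗.
  V = {[28]}: π^{-1}(V) = {28} ∈ τ ✓.
  V = {[26], [28]}: π^{-1}(V) = {26, 28} ∈ τ ✓.
  V = {[27=29], [28]}: π^{-1}(V) = {27, 28, 29} ∉ τ ✗.
  V = {[26], [27=29], [28]}: π^{-1}(V) = {26, 27, 28, 29} ∉ τ ✗.
  V = {[30]}: π^{-1}(V) = {30} ∉ τ ✗.
  V = {[26], [30]}: π^{-1}(V) = {26, 30} ∈ τ ✓.
  V = {[27=29], [30]}: π^{-1}(V) = {27, 29, 30} ∉ τ ✗.
  V = {[26], [27=29], [30]}: π^{-1}(V) = {26, 27, 29, 30} ∉ τ ✗.
  V = {[28], [30]}: π^{-1}(V) = {28, 30} ∉ τ ✗.
  V = {[26], [28], [30]}: π^{-1}(V) = {26, 28, 30} ∈ τ ✓.
  V = {[27=29], [28], [30]}: π^{-1}(V) = {27, 28, 29, 30} ∉ τ ✗.
  V = {[26], [27=29], [28], [30]}: π^{-1}(V) = {26, 27, 28, 29, 30} ∈ τ ✓.
Open sets in the quotient: τ_Q = {{}, {[26]}, {[28]}, {[26], [28]}, {[26], [30]}, {[26], [28], [30]}, {[26], [27=29], [28], [30]}} (7 elements).


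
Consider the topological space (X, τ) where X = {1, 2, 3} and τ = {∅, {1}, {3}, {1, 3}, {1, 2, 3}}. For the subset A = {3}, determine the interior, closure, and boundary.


int(A) = {3}, cl(A) = {2, 3}, ∂A = {2}.

Closed sets in (X, τ) are complements of opens:
  closed(X, τ) = {∅, {2}, {1, 2}, {2, 3}, {1, 2, 3}}.
int(A) = ⋃ {U ∈ τ : U ⊆ A}. Opens contained in A: ∅, {3}.
Taking the union of these: int(A) = {3}.
cl(A) = ⋂ {C closed : A ⊆ C}. Closed sets containing A: {2, 3}, {1, 2, 3}.
Intersecting these: cl(A) = {2, 3}.
∂A = cl(A) ∖ int(A) = {2, 3} ∖ {3} = {2}.


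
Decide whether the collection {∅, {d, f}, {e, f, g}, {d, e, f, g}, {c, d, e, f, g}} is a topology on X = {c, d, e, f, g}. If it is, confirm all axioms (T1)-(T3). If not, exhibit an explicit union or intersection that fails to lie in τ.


τ is NOT a topology on X.

Axiom (T1): ∅ ∈ τ? Yes; X ∈ τ? Yes.
Axiom (T2/T3): check pairwise unions and intersections of members of τ.
Counterexample for (T3): {d, f} ∩ {e, f, g} = {f} ∉ τ. Therefore τ is NOT a topology.


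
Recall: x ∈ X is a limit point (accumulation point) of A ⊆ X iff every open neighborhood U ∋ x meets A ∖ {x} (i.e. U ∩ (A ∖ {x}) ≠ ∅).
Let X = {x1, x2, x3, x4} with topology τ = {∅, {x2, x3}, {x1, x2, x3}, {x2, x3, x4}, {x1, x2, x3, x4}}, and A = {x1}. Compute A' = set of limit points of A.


A' = ∅

For each x ∈ X, list the open sets U ∈ τ with x ∈ U, then check whether U ∩ (A ∖ {x}) ≠ ∅ for every such U.
  x = x1: open {x1, x2, x3} ∋ x has {x1, x2, x3} ∩ (A ∖ {x1}) = ∅, so x is NOT a limit point.
  x = x2: open {x2, x3} ∋ x has {x2, x3} ∩ (A ∖ {x2}) = ∅, so x is NOT a limit point.
  x = x3: open {x2, x3} ∋ x has {x2, x3} ∩ (A ∖ {x3}) = ∅, so x is NOT a limit point.
  x = x4: open {x2, x3, x4} ∋ x has {x2, x3, x4} ∩ (A ∖ {x4}) = ∅, so x is NOT a limit point.
Collecting: A' = ∅.


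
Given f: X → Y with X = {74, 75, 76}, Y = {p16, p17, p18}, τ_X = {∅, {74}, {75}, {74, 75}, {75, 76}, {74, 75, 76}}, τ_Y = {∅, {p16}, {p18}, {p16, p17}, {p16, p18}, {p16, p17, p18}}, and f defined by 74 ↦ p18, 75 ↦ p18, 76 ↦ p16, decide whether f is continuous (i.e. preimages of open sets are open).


f is NOT continuous.

Compute f^{-1}(U) for each U ∈ τ_Y:
  U = ∅: f^{-1}(U) = ∅ ∈ τ_X ✓.
  U = {p16}: f^{-1}(U) = {76} ∉ τ_X ✗.
  U = {p18}: f^{-1}(U) = {74, 75} ∈ τ_X ✓.
  U = {p16, p17}: f^{-1}(U) = {76} ∉ τ_X ✗.
  U = {p16, p18}: f^{-1}(U) = {74, 75, 76} ∈ τ_X ✓.
  U = {p16, p17, p18}: f^{-1}(U) = {74, 75, 76} ∈ τ_X ✓.
Found U = {p16} with f^{-1}(U) = {76} not in τ_X. Therefore f is NOT continuous.


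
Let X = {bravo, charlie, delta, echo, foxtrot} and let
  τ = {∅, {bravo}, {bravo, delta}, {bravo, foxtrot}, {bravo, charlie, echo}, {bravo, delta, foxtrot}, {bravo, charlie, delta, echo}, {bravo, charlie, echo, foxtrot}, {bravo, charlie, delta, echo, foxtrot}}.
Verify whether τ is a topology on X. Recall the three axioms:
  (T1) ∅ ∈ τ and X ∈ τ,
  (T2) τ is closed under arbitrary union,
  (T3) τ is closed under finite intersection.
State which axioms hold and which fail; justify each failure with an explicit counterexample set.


τ IS a topology on X.

Axiom (T1): ∅ ∈ τ? Yes; X ∈ τ? Yes.
Axiom (T2/T3): check pairwise unions and intersections of members of τ.
All pairwise intersections and unions checked — each lies in τ. Therefore τ satisfies (T1), (T2), (T3): it IS a topology on X.


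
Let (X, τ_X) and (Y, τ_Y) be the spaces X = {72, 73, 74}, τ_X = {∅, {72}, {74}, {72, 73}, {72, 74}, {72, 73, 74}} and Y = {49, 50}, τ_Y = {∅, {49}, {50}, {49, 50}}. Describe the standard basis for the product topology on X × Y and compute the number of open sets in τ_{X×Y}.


Basis B = {∅ × ∅, {72} × {49}, {72} × {50}, {74} × {49}, {74} × {50}, {72} × {49, 50}, {72, 73} × {49}, {72, 74} × {49}, {72, 73} × {50}, {72, 74} × {50}, {74} × {49, 50}, {72, 73, 74} × {49}, {72, 73, 74} × {50}, {72, 73} × {49, 50}, {72, 74} × {49, 50}, {72, 73, 74} × {49, 50}}; |τ_{X×Y}| = 36.

Enumerate products U × V with U ∈ τ_X, V ∈ τ_Y (deduplicated):
  ∅ × ∅ = {} (∅)
  {72} × {49} = {(72,49)}
  {72} × {50} = {(72,50)}
  {74} × {49} = {(74,49)}
  {74} × {50} = {(74,50)}
  {72} × {49, 50} = {(72,49), (72,50)}
  {72, 73} × {49} = {(72,49), (73,49)}
  {72, 74} × {49} = {(72,49), (74,49)}
  {72, 73} × {50} = {(72,50), (73,50)}
  {72, 74} × {50} = {(72,50), (74,50)}
  {74} × {49, 50} = {(74,49), (74,50)}
  {72, 73, 74} × {49} = {(72,49), (73,49), (74,49)}
  {72, 73, 74} × {50} = {(72,50), (73,50), (74,50)}
  {72, 73} × {49, 50} = {(72,49), (72,50), (73,49), (73,50)}
  {72, 74} × {49, 50} = {(72,49), (72,50), (74,49), (74,50)}
  {72, 73, 74} × {49, 50} = {(72,49), (72,50), (73,49), (73,50), (74,49), (74,50)}
These 16 distinct sets form the basis B.
Close under arbitrary unions to get τ_{X×Y}; counting gives |τ_{X×Y}| = 36.


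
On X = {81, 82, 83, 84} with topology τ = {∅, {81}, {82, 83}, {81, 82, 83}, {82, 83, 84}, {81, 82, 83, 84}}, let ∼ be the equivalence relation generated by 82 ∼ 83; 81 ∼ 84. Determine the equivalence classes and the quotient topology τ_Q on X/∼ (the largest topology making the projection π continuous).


X/∼ = {[81=84], [82=83]}; |τ_Q| = 3.

Equivalence classes: [81=84], [82=83].
Quotient map π: X → X/∼ sends 81 ↦ [81=84], 82 ↦ [82=83], 83 ↦ [82=83], 84 ↦ [81=84].
For each subset V ⊆ X/∼, compute π^{-1}(V) ⊆ X and check whether π^{-1}(V) ∈ τ. V is open in τ_Q iff π^{-1}(V) ∈ τ.
  V = {}: π^{-1}(V) = ∅ ∈ τ ✓.
  V = {[81=84]}: π^{-1}(V) = {81, 84} ∉ τ ✗.
  V = {[82=83]}: π^{-1}(V) = {82, 83} ∈ τ ✓.
  V = {[81=84], [82=83]}: π^{-1}(V) = {81, 82, 83, 84} ∈ τ ✓.
Open sets in the quotient: τ_Q = {{}, {[82=83]}, {[81=84], [82=83]}} (3 elements).


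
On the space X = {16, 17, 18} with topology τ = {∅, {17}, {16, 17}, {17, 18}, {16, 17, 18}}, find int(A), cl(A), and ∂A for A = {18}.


int(A) = ∅, cl(A) = {18}, ∂A = {18}.

Closed sets in (X, τ) are complements of opens:
  closed(X, τ) = {∅, {16}, {18}, {16, 18}, {16, 17, 18}}.
int(A) = ⋃ {U ∈ τ : U ⊆ A}. Opens contained in A: ∅.
Taking the union of these: int(A) = ∅.
cl(A) = ⋂ {C closed : A ⊆ C}. Closed sets containing A: {18}, {16, 18}, {16, 17, 18}.
Intersecting these: cl(A) = {18}.
∂A = cl(A) ∖ int(A) = {18} ∖ ∅ = {18}.


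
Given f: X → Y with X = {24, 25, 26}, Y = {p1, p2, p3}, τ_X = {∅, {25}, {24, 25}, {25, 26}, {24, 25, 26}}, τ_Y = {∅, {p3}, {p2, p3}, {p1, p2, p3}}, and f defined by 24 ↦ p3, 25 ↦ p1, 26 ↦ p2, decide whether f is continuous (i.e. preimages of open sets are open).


f is NOT continuous.

Compute f^{-1}(U) for each U ∈ τ_Y:
  U = ∅: f^{-1}(U) = ∅ ∈ τ_X ✓.
  U = {p3}: f^{-1}(U) = {24} ∉ τ_X ✗.
  U = {p2, p3}: f^{-1}(U) = {24, 26} ∉ τ_X ✗.
  U = {p1, p2, p3}: f^{-1}(U) = {24, 25, 26} ∈ τ_X ✓.
Found U = {p3} with f^{-1}(U) = {24} not in τ_X. Therefore f is NOT continuous.


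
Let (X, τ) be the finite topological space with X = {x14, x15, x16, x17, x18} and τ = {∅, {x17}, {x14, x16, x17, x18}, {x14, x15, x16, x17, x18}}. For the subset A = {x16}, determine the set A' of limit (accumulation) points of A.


A' = {x14, x15, x18}

For each x ∈ X, list the open sets U ∈ τ with x ∈ U, then check whether U ∩ (A ∖ {x}) ≠ ∅ for every such U.
  x = x14: opens ∋ x are {x14, x16, x17, x18}, {x14, x15, x16, x17, x18}; each meets A ∖ {x14}, so x IS a limit point.
  x = x15: opens ∋ x are {x14, x15, x16, x17, x18}; each meets A ∖ {x15}, so x IS a limit point.
  x = x16: open {x14, x16, x17, x18} ∋ x has {x14, x16, x17, x18} ∩ (A ∖ {x16}) = ∅, so x is NOT a limit point.
  x = x17: open {x17} ∋ x has {x17} ∩ (A ∖ {x17}) = ∅, so x is NOT a limit point.
  x = x18: opens ∋ x are {x14, x16, x17, x18}, {x14, x15, x16, x17, x18}; each meets A ∖ {x18}, so x IS a limit point.
Collecting: A' = {x14, x15, x18}.


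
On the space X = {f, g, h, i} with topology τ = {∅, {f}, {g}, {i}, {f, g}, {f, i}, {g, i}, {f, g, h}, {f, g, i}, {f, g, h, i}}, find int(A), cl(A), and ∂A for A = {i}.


int(A) = {i}, cl(A) = {i}, ∂A = ∅.

Closed sets in (X, τ) are complements of opens:
  closed(X, τ) = {∅, {h}, {i}, {f, h}, {g, h}, {h, i}, {f, g, h}, {f, h, i}, {g, h, i}, {f, g, h, i}}.
int(A) = ⋃ {U ∈ τ : U ⊆ A}. Opens contained in A: ∅, {i}.
Taking the union of these: int(A) = {i}.
cl(A) = ⋂ {C closed : A ⊆ C}. Closed sets containing A: {i}, {h, i}, {f, h, i}, {g, h, i}, {f, g, h, i}.
Intersecting these: cl(A) = {i}.
∂A = cl(A) ∖ int(A) = {i} ∖ {i} = ∅.


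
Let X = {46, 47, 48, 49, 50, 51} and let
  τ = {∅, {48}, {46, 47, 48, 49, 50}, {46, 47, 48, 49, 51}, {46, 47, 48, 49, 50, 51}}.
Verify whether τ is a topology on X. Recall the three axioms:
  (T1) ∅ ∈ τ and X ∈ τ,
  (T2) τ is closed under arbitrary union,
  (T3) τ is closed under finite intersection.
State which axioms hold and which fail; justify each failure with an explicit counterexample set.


τ is NOT a topology on X.

Axiom (T1): ∅ ∈ τ? Yes; X ∈ τ? Yes.
Axiom (T2/T3): check pairwise unions and intersections of members of τ.
Counterexample for (T3): {46, 47, 48, 49, 50} ∩ {46, 47, 48, 49, 51} = {46, 47, 48, 49} ∉ τ. Therefore τ is NOT a topology.


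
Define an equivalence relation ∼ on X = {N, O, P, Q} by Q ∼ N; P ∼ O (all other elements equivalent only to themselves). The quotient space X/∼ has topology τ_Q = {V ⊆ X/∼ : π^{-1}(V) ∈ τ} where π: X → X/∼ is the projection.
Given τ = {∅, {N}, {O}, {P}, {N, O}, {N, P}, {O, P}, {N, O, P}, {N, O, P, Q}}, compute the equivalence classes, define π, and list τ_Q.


X/∼ = {[N=Q], [O=P]}; |τ_Q| = 3.

Equivalence classes: [N=Q], [O=P].
Quotient map π: X → X/∼ sends N ↦ [N=Q], O ↦ [O=P], P ↦ [O=P], Q ↦ [N=Q].
For each subset V ⊆ X/∼, compute π^{-1}(V) ⊆ X and check whether π^{-1}(V) ∈ τ. V is open in τ_Q iff π^{-1}(V) ∈ τ.
  V = {}: π^{-1}(V) = ∅ ∈ τ ✓.
  V = {[N=Q]}: π^{-1}(V) = {N, Q} ∉ τ ✗.
  V = {[O=P]}: π^{-1}(V) = {O, P} ∈ τ ✓.
  V = {[N=Q], [O=P]}: π^{-1}(V) = {N, O, P, Q} ∈ τ ✓.
Open sets in the quotient: τ_Q = {{}, {[O=P]}, {[N=Q], [O=P]}} (3 elements).


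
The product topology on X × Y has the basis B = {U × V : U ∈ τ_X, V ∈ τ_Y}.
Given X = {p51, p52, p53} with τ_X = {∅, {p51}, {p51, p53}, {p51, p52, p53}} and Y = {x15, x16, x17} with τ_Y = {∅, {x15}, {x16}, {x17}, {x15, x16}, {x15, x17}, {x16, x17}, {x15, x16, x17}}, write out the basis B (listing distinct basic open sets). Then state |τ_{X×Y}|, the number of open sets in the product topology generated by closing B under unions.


Basis B = {∅ × ∅, {p51} × {x15}, {p51} × {x16}, {p51} × {x17}, {p51} × {x15, x16}, {p51} × {x15, x17}, {p51, p53} × {x15}, {p51} × {x16, x17}, {p51, p53} × {x16}, {p51, p53} × {x17}, {p51} × {x15, x16, x17}, {p51, p52, p53} × {x15}, {p51, p52, p53} × {x16}, {p51, p52, p53} × {x17}, {p51, p53} × {x15, x16}, {p51, p53} × {x15, x17}, {p51, p53} × {x16, x17}, {p51, p53} × {x15, x16, x17}, {p51, p52, p53} × {x15, x16}, {p51, p52, p53} × {x15, x17}, {p51, p52, p53} × {x16, x17}, {p51, p52, p53} × {x15, x16, x17}}; |τ_{X×Y}| = 64.

Enumerate products U × V with U ∈ τ_X, V ∈ τ_Y (deduplicated):
  ∅ × ∅ = {} (∅)
  {p51} × {x15} = {(p51,x15)}
  {p51} × {x16} = {(p51,x16)}
  {p51} × {x17} = {(p51,x17)}
  {p51} × {x15, x16} = {(p51,x15), (p51,x16)}
  {p51} × {x15, x17} = {(p51,x15), (p51,x17)}
  {p51, p53} × {x15} = {(p51,x15), (p53,x15)}
  {p51} × {x16, x17} = {(p51,x16), (p51,x17)}
  {p51, p53} × {x16} = {(p51,x16), (p53,x16)}
  {p51, p53} × {x17} = {(p51,x17), (p53,x17)}
  {p51} × {x15, x16, x17} = {(p51,x15), (p51,x16), (p51,x17)}
  {p51, p52, p53} × {x15} = {(p51,x15), (p52,x15), (p53,x15)}
  {p51, p52, p53} × {x16} = {(p51,x16), (p52,x16), (p53,x16)}
  {p51, p52, p53} × {x17} = {(p51,x17), (p52,x17), (p53,x17)}
  {p51, p53} × {x15, x16} = {(p51,x15), (p51,x16), (p53,x15), (p53,x16)}
  {p51, p53} × {x15, x17} = {(p51,x15), (p51,x17), (p53,x15), (p53,x17)}
  {p51, p53} × {x16, x17} = {(p51,x16), (p51,x17), (p53,x16), (p53,x17)}
  {p51, p53} × {x15, x16, x17} = {(p51,x15), (p51,x16), (p51,x17), (p53,x15), (p53,x16), (p53,x17)}
  {p51, p52, p53} × {x15, x16} = {(p51,x15), (p51,x16), (p52,x15), (p52,x16), (p53,x15), (p53,x16)}
  {p51, p52, p53} × {x15, x17} = {(p51,x15), (p51,x17), (p52,x15), (p52,x17), (p53,x15), (p53,x17)}
  {p51, p52, p53} × {x16, x17} = {(p51,x16), (p51,x17), (p52,x16), (p52,x17), (p53,x16), (p53,x17)}
  {p51, p52, p53} × {x15, x16, x17} = {(p51,x15), (p51,x16), (p51,x17), (p52,x15), (p52,x16), (p52,x17), (p53,x15), (p53,x16), (p53,x17)}
These 22 distinct sets form the basis B.
Close under arbitrary unions to get τ_{X×Y}; counting gives |τ_{X×Y}| = 64.


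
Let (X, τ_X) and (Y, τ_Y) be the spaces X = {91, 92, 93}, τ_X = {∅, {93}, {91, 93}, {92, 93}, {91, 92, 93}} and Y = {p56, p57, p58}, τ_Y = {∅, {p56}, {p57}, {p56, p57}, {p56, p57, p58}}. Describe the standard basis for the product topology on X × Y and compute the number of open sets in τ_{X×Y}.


Basis B = {∅ × ∅, {93} × {p56}, {93} × {p57}, {91, 93} × {p56}, {91, 93} × {p57}, {92, 93} × {p56}, {92, 93} × {p57}, {93} × {p56, p57}, {91, 92, 93} × {p56}, {91, 92, 93} × {p57}, {93} × {p56, p57, p58}, {91, 93} × {p56, p57}, {92, 93} × {p56, p57}, {91, 93} × {p56, p57, p58}, {91, 92, 93} × {p56, p57}, {92, 93} × {p56, p57, p58}, {91, 92, 93} × {p56, p57, p58}}; |τ_{X×Y}| = 50.

Enumerate products U × V with U ∈ τ_X, V ∈ τ_Y (deduplicated):
  ∅ × ∅ = {} (∅)
  {93} × {p56} = {(93,p56)}
  {93} × {p57} = {(93,p57)}
  {91, 93} × {p56} = {(91,p56), (93,p56)}
  {91, 93} × {p57} = {(91,p57), (93,p57)}
  {92, 93} × {p56} = {(92,p56), (93,p56)}
  {92, 93} × {p57} = {(92,p57), (93,p57)}
  {93} × {p56, p57} = {(93,p56), (93,p57)}
  {91, 92, 93} × {p56} = {(91,p56), (92,p56), (93,p56)}
  {91, 92, 93} × {p57} = {(91,p57), (92,p57), (93,p57)}
  {93} × {p56, p57, p58} = {(93,p56), (93,p57), (93,p58)}
  {91, 93} × {p56, p57} = {(91,p56), (91,p57), (93,p56), (93,p57)}
  {92, 93} × {p56, p57} = {(92,p56), (92,p57), (93,p56), (93,p57)}
  {91, 93} × {p56, p57, p58} = {(91,p56), (91,p57), (91,p58), (93,p56), (93,p57), (93,p58)}
  {91, 92, 93} × {p56, p57} = {(91,p56), (91,p57), (92,p56), (92,p57), (93,p56), (93,p57)}
  {92, 93} × {p56, p57, p58} = {(92,p56), (92,p57), (92,p58), (93,p56), (93,p57), (93,p58)}
  {91, 92, 93} × {p56, p57, p58} = {(91,p56), (91,p57), (91,p58), (92,p56), (92,p57), (92,p58), (93,p56), (93,p57), (93,p58)}
These 17 distinct sets form the basis B.
Close under arbitrary unions to get τ_{X×Y}; counting gives |τ_{X×Y}| = 50.


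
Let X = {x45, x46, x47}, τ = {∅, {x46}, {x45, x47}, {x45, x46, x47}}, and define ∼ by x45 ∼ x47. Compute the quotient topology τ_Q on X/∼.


X/∼ = {[x45=x47], [x46]}; |τ_Q| = 4.

Equivalence classes: [x45=x47], [x46].
Quotient map π: X → X/∼ sends x45 ↦ [x45=x47], x46 ↦ [x46], x47 ↦ [x45=x47].
For each subset V ⊆ X/∼, compute π^{-1}(V) ⊆ X and check whether π^{-1}(V) ∈ τ. V is open in τ_Q iff π^{-1}(V) ∈ τ.
  V = {}: π^{-1}(V) = ∅ ∈ τ ✓.
  V = {[x45=x47]}: π^{-1}(V) = {x45, x47} ∈ τ ✓.
  V = {[x46]}: π^{-1}(V) = {x46} ∈ τ ✓.
  V = {[x45=x47], [x46]}: π^{-1}(V) = {x45, x46, x47} ∈ τ ✓.
Open sets in the quotient: τ_Q = {{}, {[x45=x47]}, {[x46]}, {[x45=x47], [x46]}} (4 elements).


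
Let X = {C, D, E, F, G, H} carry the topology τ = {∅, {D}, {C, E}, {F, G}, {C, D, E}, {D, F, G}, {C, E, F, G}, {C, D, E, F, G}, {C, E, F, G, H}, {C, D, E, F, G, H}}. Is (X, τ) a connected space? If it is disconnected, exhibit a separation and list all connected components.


(X, τ) is disconnected; components = [{D}, {C, E, F, G, H}].

Find clopen sets (U ∈ τ with X ∖ U ∈ τ):
  U = ∅, X ∖ U = {C, D, E, F, G, H} — both open, so U is clopen.
  U = {D}, X ∖ U = {C, E, F, G, H} — both open, so U is clopen.
  U = {C, E, F, G, H}, X ∖ U = {D} — both open, so U is clopen.
  U = {C, D, E, F, G, H}, X ∖ U = ∅ — both open, so U is clopen.
Nontrivial clopen(s) exist: e.g. {D}. So (X, τ) is disconnected.
Compute connected components by grouping points that agree on all clopens:
  component: {D}
  component: {C, E, F, G, H}


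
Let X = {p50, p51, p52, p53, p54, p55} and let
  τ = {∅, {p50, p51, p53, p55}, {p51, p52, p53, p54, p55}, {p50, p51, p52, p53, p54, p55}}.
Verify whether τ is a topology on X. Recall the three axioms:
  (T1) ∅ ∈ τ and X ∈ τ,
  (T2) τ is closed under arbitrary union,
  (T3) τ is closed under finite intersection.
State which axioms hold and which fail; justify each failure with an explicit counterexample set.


τ is NOT a topology on X.

Axiom (T1): ∅ ∈ τ? Yes; X ∈ τ? Yes.
Axiom (T2/T3): check pairwise unions and intersections of members of τ.
Counterexample for (T3): {p50, p51, p53, p55} ∩ {p51, p52, p53, p54, p55} = {p51, p53, p55} ∉ τ. Therefore τ is NOT a topology.


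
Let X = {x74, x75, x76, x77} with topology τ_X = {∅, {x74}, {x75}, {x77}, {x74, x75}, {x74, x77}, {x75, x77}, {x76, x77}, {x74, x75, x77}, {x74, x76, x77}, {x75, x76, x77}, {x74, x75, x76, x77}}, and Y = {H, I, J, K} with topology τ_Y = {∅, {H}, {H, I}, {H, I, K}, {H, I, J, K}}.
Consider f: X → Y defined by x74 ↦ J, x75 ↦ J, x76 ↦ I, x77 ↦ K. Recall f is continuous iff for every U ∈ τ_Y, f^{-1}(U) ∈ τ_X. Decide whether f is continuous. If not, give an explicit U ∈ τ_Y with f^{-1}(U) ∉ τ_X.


f is NOT continuous.

Compute f^{-1}(U) for each U ∈ τ_Y:
  U = ∅: f^{-1}(U) = ∅ ∈ τ_X ✓.
  U = {H}: f^{-1}(U) = ∅ ∈ τ_X ✓.
  U = {H, I}: f^{-1}(U) = {x76} ∉ τ_X ✗.
  U = {H, I, K}: f^{-1}(U) = {x76, x77} ∈ τ_X ✓.
  U = {H, I, J, K}: f^{-1}(U) = {x74, x75, x76, x77} ∈ τ_X ✓.
Found U = {H, I} with f^{-1}(U) = {x76} not in τ_X. Therefore f is NOT continuous.


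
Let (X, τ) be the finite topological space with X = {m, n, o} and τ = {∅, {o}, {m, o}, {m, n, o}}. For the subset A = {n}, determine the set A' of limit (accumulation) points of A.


A' = ∅

For each x ∈ X, list the open sets U ∈ τ with x ∈ U, then check whether U ∩ (A ∖ {x}) ≠ ∅ for every such U.
  x = m: open {m, o} ∋ x has {m, o} ∩ (A ∖ {m}) = ∅, so x is NOT a limit point.
  x = n: open {m, n, o} ∋ x has {m, n, o} ∩ (A ∖ {n}) = ∅, so x is NOT a limit point.
  x = o: open {o} ∋ x has {o} ∩ (A ∖ {o}) = ∅, so x is NOT a limit point.
Collecting: A' = ∅.


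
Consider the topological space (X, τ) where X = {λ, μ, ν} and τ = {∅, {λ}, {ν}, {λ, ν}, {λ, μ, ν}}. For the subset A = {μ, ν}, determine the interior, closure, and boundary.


int(A) = {ν}, cl(A) = {μ, ν}, ∂A = {μ}.

Closed sets in (X, τ) are complements of opens:
  closed(X, τ) = {∅, {μ}, {λ, μ}, {μ, ν}, {λ, μ, ν}}.
int(A) = ⋃ {U ∈ τ : U ⊆ A}. Opens contained in A: ∅, {ν}.
Taking the union of these: int(A) = {ν}.
cl(A) = ⋂ {C closed : A ⊆ C}. Closed sets containing A: {μ, ν}, {λ, μ, ν}.
Intersecting these: cl(A) = {μ, ν}.
∂A = cl(A) ∖ int(A) = {μ, ν} ∖ {ν} = {μ}.


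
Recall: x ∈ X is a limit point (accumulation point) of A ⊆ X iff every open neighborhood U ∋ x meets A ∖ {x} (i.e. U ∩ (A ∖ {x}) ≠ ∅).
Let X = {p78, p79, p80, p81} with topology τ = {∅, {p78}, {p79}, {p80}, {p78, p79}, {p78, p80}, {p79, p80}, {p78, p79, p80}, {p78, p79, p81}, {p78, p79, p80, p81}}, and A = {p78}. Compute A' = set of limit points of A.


A' = {p81}

For each x ∈ X, list the open sets U ∈ τ with x ∈ U, then check whether U ∩ (A ∖ {x}) ≠ ∅ for every such U.
  x = p78: open {p78} ∋ x has {p78} ∩ (A ∖ {p78}) = ∅, so x is NOT a limit point.
  x = p79: open {p79} ∋ x has {p79} ∩ (A ∖ {p79}) = ∅, so x is NOT a limit point.
  x = p80: open {p80} ∋ x has {p80} ∩ (A ∖ {p80}) = ∅, so x is NOT a limit point.
  x = p81: opens ∋ x are {p78, p79, p81}, {p78, p79, p80, p81}; each meets A ∖ {p81}, so x IS a limit point.
Collecting: A' = {p81}.


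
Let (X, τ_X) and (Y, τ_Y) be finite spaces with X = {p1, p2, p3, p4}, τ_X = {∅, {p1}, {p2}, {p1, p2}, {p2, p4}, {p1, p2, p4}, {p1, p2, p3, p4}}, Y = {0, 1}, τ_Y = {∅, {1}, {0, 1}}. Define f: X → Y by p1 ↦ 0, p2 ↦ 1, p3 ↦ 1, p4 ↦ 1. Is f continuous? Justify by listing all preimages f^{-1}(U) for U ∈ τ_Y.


f is NOT continuous.

Compute f^{-1}(U) for each U ∈ τ_Y:
  U = ∅: f^{-1}(U) = ∅ ∈ τ_X ✓.
  U = {1}: f^{-1}(U) = {p2, p3, p4} ∉ τ_X ✗.
  U = {0, 1}: f^{-1}(U) = {p1, p2, p3, p4} ∈ τ_X ✓.
Found U = {1} with f^{-1}(U) = {p2, p3, p4} not in τ_X. Therefore f is NOT continuous.


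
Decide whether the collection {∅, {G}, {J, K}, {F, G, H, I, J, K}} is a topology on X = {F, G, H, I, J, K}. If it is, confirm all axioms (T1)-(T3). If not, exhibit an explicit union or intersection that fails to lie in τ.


τ is NOT a topology on X.

Axiom (T1): ∅ ∈ τ? Yes; X ∈ τ? Yes.
Axiom (T2/T3): check pairwise unions and intersections of members of τ.
Counterexample for (T2): {G} ∪ {J, K} = {G, J, K} ∉ τ. Therefore τ is NOT a topology.


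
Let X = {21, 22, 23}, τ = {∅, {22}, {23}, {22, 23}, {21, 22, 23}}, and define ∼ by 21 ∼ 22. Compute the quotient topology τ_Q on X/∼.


X/∼ = {[21=22], [23]}; |τ_Q| = 3.

Equivalence classes: [21=22], [23].
Quotient map π: X → X/∼ sends 21 ↦ [21=22], 22 ↦ [21=22], 23 ↦ [23].
For each subset V ⊆ X/∼, compute π^{-1}(V) ⊆ X and check whether π^{-1}(V) ∈ τ. V is open in τ_Q iff π^{-1}(V) ∈ τ.
  V = {}: π^{-1}(V) = ∅ ∈ τ ✓.
  V = {[21=22]}: π^{-1}(V) = {21, 22} ∉ τ ✗.
  V = {[23]}: π^{-1}(V) = {23} ∈ τ ✓.
  V = {[21=22], [23]}: π^{-1}(V) = {21, 22, 23} ∈ τ ✓.
Open sets in the quotient: τ_Q = {{}, {[23]}, {[21=22], [23]}} (3 elements).
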